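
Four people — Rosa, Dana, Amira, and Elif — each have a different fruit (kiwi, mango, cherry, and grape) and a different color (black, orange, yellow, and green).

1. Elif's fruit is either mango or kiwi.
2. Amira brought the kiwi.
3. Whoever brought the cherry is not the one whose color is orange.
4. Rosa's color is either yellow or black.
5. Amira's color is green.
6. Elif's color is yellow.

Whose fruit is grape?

Dana

Clue 1 rules out Elif for the one with fruit grape.
With clues 1–2, Amira is impossible for the one with fruit grape.
With clues 1–6, Rosa is impossible for the one with fruit grape.
That leaves Dana.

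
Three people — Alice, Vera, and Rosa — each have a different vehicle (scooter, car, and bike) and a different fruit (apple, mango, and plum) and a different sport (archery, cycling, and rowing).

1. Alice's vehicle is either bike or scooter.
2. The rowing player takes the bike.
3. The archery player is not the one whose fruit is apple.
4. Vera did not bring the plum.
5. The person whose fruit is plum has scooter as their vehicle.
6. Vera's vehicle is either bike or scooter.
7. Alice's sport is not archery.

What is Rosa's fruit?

With clues 1–6, plum is impossible for Rosa's fruit.
With clues 1–7, apple is impossible for Rosa's fruit.
That leaves mango.

mango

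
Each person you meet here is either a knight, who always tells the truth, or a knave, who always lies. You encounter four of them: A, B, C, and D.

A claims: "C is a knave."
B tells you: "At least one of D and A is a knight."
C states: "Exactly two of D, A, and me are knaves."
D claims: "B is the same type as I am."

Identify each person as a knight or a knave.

Consider A. Suppose A is a knave.
Then no assignment of the remaining roles makes every statement match its speaker's type — contradiction.
So A is a knight.
With that fixed, B's statement is true, so B is a knight.
Consider C. Suppose C is a knight.
Then A's statement comes out false, contradicting A being a knight.
So C is a knave.
Consider D. Suppose D is a knave.
Then C's statement comes out true, contradicting C being a knave.
So D is a knight.

A: knight, B: knight, C: knave, D: knight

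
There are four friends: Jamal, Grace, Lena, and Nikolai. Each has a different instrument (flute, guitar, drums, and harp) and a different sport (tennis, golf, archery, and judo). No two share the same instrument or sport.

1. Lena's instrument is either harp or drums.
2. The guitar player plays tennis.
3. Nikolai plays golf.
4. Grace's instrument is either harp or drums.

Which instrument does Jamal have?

With clues 1–4, drums, flute, and harp are impossible for Jamal's instrument.
That leaves guitar.

guitar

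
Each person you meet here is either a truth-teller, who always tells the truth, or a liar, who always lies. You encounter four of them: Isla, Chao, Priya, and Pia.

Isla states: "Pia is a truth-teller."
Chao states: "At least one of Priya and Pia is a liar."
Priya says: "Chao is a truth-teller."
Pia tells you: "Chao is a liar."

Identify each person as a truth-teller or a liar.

Consider Isla. Suppose Isla is a truth-teller.
Then no assignment of the remaining roles makes every statement match its speaker's type — contradiction.
So Isla is a liar.
Consider Chao. Suppose Chao is a liar.
Then no assignment of the remaining roles makes every statement match its speaker's type — contradiction.
So Chao is a truth-teller.
With that fixed, Priya's statement is true, so Priya is a truth-teller.
With that fixed, Pia's statement is false, so Pia is a liar.

Isla: liar, Chao: truth-teller, Priya: truth-teller, Pia: liar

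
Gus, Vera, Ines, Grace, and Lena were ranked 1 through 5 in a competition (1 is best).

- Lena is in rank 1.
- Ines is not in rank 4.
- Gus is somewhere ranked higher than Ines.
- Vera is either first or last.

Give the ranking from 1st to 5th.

Lena, Gus, Ines, Grace, Vera

From clue 1: Lena → rank 1.
From clues 1–2: Ines is in {2,3,5}.
From clues 1–3: Ines is in {3,5}.
From clues 1–4: Gus → rank 2, Ines → rank 3, Grace → rank 4, Vera → rank 5.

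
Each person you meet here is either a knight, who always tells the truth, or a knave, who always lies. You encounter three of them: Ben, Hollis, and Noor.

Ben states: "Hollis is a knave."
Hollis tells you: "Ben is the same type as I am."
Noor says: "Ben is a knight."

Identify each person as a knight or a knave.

Consider Ben. Suppose Ben is a knave.
Then whichever role Hollis has, Hollis's statement has the wrong truth value — contradiction.
So Ben is a knight.
With that fixed, Noor's statement is true, so Noor is a knight.
Consider Hollis. Suppose Hollis is a knight.
Then Ben's statement comes out false, contradicting Ben being a knight.
So Hollis is a knave.

Ben: knight, Hollis: knave, Noor: knight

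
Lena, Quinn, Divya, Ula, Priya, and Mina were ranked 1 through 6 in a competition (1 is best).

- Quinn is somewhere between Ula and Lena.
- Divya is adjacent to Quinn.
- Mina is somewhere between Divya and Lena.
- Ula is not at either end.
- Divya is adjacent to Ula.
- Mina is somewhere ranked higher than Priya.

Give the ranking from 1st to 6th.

From clue 1: Quinn is in {2,3,4,5}.
From clues 1–3: Lena is in {1,2,5,6}.
From clues 1–4: Lena is in {1,6}.
From clues 1–6: Lena → rank 1, Mina → rank 2, Quinn → rank 3, Divya → rank 4, Ula → rank 5, Priya → rank 6.

Lena, Mina, Quinn, Divya, Ula, Priya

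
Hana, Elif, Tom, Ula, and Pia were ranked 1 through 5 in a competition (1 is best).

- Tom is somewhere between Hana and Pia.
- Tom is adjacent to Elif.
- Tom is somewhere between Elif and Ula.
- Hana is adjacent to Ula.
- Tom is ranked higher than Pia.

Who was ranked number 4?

With clues 1–3, Tom is ruled out for rank 4.
With clues 1–4, Pia is ruled out for rank 4.
With clues 1–5, Hana and Ula are ruled out for rank 4.
So rank 4 is Elif.

Elif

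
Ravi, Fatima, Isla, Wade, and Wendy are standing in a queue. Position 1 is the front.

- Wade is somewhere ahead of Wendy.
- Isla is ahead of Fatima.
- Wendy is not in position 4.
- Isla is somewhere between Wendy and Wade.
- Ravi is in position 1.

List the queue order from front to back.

From clue 1: Wade is in {1,2,3,4}.
From clues 1–2: Fatima is in {2,3,4,5}.
From clues 1–3: Wendy is in {2,3,5}.
From clues 1–4: Isla is in {2,3}.
From clues 1–5: Ravi → position 1, Wade → position 2, Isla → position 3, Fatima → position 4, Wendy → position 5.

Ravi, Wade, Isla, Fatima, Wendy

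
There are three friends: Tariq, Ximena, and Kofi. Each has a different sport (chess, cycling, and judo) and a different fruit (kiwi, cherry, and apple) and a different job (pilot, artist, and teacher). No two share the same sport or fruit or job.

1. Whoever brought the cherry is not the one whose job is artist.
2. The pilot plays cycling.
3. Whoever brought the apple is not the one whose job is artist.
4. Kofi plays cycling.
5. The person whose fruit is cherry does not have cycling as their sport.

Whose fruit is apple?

Kofi

With clues 1–5, Tariq and Ximena are impossible for the one with fruit apple.
That leaves Kofi.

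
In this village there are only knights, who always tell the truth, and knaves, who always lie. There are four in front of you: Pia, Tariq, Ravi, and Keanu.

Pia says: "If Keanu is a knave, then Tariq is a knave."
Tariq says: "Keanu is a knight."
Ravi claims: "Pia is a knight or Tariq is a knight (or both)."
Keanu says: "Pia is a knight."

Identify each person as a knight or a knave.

Pia: knight, Tariq: knight, Ravi: knight, Keanu: knight

Consider Pia. Suppose Pia is a knave.
Then no assignment of the remaining roles makes every statement match its speaker's type — contradiction.
So Pia is a knight.
With that fixed, Ravi's statement is true, so Ravi is a knight.
With that fixed, Keanu's statement is true, so Keanu is a knight.
With that fixed, Tariq's statement is true, so Tariq is a knight.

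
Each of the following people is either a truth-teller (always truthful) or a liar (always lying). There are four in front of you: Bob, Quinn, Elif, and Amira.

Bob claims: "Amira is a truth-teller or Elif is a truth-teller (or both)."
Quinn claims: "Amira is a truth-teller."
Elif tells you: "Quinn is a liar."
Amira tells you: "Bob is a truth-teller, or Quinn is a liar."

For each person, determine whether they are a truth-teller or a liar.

Bob: truth-teller, Quinn: truth-teller, Elif: liar, Amira: truth-teller

Consider Bob. Suppose Bob is a liar.
Then no assignment of the remaining roles makes every statement match its speaker's type — contradiction.
So Bob is a truth-teller.
With that fixed, Amira's statement is true, so Amira is a truth-teller.
With that fixed, Quinn's statement is true, so Quinn is a truth-teller.
With that fixed, Elif's statement is false, so Elif is a liar.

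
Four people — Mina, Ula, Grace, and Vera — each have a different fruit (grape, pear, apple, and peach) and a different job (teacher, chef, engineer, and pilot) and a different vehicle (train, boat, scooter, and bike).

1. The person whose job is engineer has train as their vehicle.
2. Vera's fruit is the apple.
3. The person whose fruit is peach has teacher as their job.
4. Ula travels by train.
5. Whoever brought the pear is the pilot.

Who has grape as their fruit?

Ula

With clues 1–2, Vera is impossible for the one with fruit grape.
With clues 1–5, Grace and Mina are impossible for the one with fruit grape.
That leaves Ula.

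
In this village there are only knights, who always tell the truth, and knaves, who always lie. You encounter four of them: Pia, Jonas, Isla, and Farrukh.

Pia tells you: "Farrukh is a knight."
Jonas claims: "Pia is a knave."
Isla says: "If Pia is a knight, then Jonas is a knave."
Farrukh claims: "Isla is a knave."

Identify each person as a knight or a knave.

Consider Pia. Suppose Pia is a knight.
Then no assignment of the remaining roles makes every statement match its speaker's type — contradiction.
So Pia is a knave.
With that fixed, Jonas's statement is true, so Jonas is a knight.
With that fixed, Isla's statement is true, so Isla is a knight.
With that fixed, Farrukh's statement is false, so Farrukh is a knave.

Pia: knave, Jonas: knight, Isla: knight, Farrukh: knave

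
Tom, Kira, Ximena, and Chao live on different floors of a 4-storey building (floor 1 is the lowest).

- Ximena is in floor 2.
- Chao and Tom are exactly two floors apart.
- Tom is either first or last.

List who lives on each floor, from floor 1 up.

Tom, Ximena, Chao, Kira

From clue 1: Ximena → floor 2.
From clues 1–2: Kira → floor 4.
From clues 1–3: Tom → floor 1, Chao → floor 3.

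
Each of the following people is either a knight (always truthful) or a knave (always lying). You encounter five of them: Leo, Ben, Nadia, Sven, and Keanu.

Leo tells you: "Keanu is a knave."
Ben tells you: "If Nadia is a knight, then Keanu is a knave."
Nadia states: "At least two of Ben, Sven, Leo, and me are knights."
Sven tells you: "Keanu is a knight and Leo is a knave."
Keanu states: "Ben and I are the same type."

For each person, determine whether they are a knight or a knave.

Consider Leo. Suppose Leo is a knave.
Then no assignment of the remaining roles makes every statement match its speaker's type — contradiction.
So Leo is a knight.
With that fixed, Sven's statement is false, so Sven is a knave.
Consider Ben. Suppose Ben is a knave.
Then whichever role Keanu has, Keanu's statement has the wrong truth value — contradiction.
So Ben is a knight.
With that fixed, Nadia's statement is true, so Nadia is a knight.
Consider Keanu. Suppose Keanu is a knight.
Then Leo's statement comes out false, contradicting Leo being a knight.
So Keanu is a knave.

Leo: knight, Ben: knight, Nadia: knight, Sven: knave, Keanu: knave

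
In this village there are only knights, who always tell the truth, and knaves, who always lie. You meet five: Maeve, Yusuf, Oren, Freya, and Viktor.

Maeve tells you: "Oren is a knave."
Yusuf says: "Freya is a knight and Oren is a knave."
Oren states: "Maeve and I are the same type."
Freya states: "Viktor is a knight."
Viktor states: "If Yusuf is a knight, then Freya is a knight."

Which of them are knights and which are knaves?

Consider Maeve. Suppose Maeve is a knave.
Then whichever role Oren has, Oren's statement has the wrong truth value — contradiction.
So Maeve is a knight.
Consider Yusuf. Suppose Yusuf is a knave.
Then no assignment of the remaining roles makes every statement match its speaker's type — contradiction.
So Yusuf is a knight.
Consider Oren. Suppose Oren is a knight.
Then Maeve's statement comes out false, contradicting Maeve being a knight.
So Oren is a knave.
Consider Freya. Suppose Freya is a knave.
Then Yusuf's statement comes out false, contradicting Yusuf being a knight.
So Freya is a knight.
With that fixed, Viktor's statement is true, so Viktor is a knight.

Maeve: knight, Yusuf: knight, Oren: knave, Freya: knight, Viktor: knight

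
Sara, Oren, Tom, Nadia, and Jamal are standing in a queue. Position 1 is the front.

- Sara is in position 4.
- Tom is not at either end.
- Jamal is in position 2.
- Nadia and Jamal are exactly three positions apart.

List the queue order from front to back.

From clue 1: Sara → position 4.
From clues 1–2: Tom is in {2,3}.
From clues 1–3: Jamal → position 2, Tom → position 3.
From clues 1–4: Oren → position 1, Nadia → position 5.

Oren, Jamal, Tom, Sara, Nadia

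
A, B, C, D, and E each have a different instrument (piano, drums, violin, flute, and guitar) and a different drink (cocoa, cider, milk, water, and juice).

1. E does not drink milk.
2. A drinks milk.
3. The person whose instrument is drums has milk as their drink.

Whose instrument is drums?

With clues 1–3, B, C, D, and E are impossible for the one with instrument drums.
That leaves A.

A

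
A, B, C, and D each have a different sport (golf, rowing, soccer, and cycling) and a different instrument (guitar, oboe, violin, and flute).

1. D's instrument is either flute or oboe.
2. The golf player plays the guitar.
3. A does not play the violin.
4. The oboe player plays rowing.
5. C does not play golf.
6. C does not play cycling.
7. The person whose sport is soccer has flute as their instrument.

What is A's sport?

With clues 1–6, soccer is impossible for A's sport.
With clues 1–7, cycling and rowing are impossible for A's sport.
That leaves golf.

golf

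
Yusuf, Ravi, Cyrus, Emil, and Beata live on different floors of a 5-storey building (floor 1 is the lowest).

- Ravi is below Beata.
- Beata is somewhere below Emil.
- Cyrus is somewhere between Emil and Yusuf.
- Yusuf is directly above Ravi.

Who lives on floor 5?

Emil

With clue 1, Ravi is ruled out for floor 5.
With clues 1–2, Beata is ruled out for floor 5.
With clues 1–3, Cyrus is ruled out for floor 5.
With clues 1–4, Yusuf is ruled out for floor 5.
So floor 5 is Emil.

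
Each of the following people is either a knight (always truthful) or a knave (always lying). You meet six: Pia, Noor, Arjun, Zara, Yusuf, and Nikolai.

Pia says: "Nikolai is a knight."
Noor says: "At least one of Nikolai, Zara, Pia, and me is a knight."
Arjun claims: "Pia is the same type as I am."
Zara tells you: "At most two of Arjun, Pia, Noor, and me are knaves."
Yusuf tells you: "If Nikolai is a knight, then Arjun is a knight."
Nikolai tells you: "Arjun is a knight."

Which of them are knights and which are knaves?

Consider Pia. Suppose Pia is a knave.
Then whichever role Arjun has, Arjun's statement has the wrong truth value — contradiction.
So Pia is a knight.
With that fixed, Noor's statement is true, so Noor is a knight.
With that fixed, Zara's statement is true, so Zara is a knight.
Consider Arjun. Suppose Arjun is a knave.
Then no assignment of the remaining roles makes every statement match its speaker's type — contradiction.
So Arjun is a knight.
With that fixed, Yusuf's statement is true, so Yusuf is a knight.
With that fixed, Nikolai's statement is true, so Nikolai is a knight.

Pia: knight, Noor: knight, Arjun: knight, Zara: knight, Yusuf: knight, Nikolai: knight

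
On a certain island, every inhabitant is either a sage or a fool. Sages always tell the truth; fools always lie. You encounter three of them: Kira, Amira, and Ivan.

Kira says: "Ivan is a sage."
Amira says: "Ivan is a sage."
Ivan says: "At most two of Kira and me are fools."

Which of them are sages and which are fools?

Regardless of anyone's role, Ivan's statement is true, so Ivan is a sage.
With that fixed, Kira's statement is true, so Kira is a sage.
With that fixed, Amira's statement is true, so Amira is a sage.

Kira: sage, Amira: sage, Ivan: sage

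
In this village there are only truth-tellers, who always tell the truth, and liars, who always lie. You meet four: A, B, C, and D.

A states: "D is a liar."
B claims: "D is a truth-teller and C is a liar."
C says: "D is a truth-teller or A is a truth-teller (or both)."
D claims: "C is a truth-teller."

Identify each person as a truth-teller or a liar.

Consider A. Suppose A is a truth-teller.
Then no assignment of the remaining roles makes every statement match its speaker's type — contradiction.
So A is a liar.
Consider B. Suppose B is a truth-teller.
Then no assignment of the remaining roles makes every statement match its speaker's type — contradiction.
So B is a liar.
Consider C. Suppose C is a liar.
Then no assignment of the remaining roles makes every statement match its speaker's type — contradiction.
So C is a truth-teller.
With that fixed, D's statement is true, so D is a truth-teller.

A: liar, B: liar, C: truth-teller, D: truth-teller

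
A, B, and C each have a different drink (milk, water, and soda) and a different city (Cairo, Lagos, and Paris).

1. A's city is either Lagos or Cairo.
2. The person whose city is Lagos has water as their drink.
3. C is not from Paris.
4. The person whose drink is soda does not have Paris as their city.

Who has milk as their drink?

B

With clues 1–4, A and C are impossible for the one with drink milk.
That leaves B.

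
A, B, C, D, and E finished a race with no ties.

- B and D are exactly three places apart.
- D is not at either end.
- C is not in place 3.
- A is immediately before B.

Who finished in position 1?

With clues 1–2, D is ruled out for place 1.
With clues 1–4, A, B, and E are ruled out for place 1.
So place 1 is C.

C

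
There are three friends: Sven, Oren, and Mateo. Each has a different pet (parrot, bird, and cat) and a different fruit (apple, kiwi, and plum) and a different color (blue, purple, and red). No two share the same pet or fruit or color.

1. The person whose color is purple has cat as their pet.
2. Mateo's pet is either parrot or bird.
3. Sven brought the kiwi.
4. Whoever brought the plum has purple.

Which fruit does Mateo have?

apple

With clues 1–3, kiwi is impossible for Mateo's fruit.
With clues 1–4, plum is impossible for Mateo's fruit.
That leaves apple.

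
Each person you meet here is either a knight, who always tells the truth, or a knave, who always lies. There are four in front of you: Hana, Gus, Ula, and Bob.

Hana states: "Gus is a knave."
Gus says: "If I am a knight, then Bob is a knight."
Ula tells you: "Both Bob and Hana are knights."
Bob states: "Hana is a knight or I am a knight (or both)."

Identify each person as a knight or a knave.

Hana: knave, Gus: knight, Ula: knave, Bob: knight

Consider Hana. Suppose Hana is a knight.
Then no assignment of the remaining roles makes every statement match its speaker's type — contradiction.
So Hana is a knave.
With that fixed, Ula's statement is false, so Ula is a knave.
Consider Gus. Suppose Gus is a knave.
Then Hana's statement comes out true, contradicting Hana being a knave.
So Gus is a knight.
Consider Bob. Suppose Bob is a knave.
Then Gus's statement comes out false, contradicting Gus being a knight.
So Bob is a knight.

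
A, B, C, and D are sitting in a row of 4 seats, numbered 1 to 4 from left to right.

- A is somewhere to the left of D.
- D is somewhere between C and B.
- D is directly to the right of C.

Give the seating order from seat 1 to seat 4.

A, C, D, B

From clue 1: A is in {1,2,3}.
From clues 1–2: D → seat 3.
From clues 1–3: A → seat 1, C → seat 2, B → seat 4.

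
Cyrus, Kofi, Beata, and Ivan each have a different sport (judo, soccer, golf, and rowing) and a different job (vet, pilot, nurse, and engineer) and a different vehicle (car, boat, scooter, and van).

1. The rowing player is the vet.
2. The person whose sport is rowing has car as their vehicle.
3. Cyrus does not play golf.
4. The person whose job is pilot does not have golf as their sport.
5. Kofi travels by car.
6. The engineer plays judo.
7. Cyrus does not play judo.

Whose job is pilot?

Cyrus

With clues 1–5, Kofi is impossible for the one with job pilot.
With clues 1–7, Beata and Ivan are impossible for the one with job pilot.
That leaves Cyrus.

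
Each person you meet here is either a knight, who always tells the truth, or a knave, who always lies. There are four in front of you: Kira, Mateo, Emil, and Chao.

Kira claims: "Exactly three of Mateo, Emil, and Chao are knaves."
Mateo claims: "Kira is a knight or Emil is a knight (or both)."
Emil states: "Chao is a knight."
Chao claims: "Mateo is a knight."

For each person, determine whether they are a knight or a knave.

Kira: knave, Mateo: knight, Emil: knight, Chao: knight

Consider Kira. Suppose Kira is a knight.
Then no assignment of the remaining roles makes every statement match its speaker's type — contradiction.
So Kira is a knave.
Consider Mateo. Suppose Mateo is a knave.
Then no assignment of the remaining roles makes every statement match its speaker's type — contradiction.
So Mateo is a knight.
With that fixed, Chao's statement is true, so Chao is a knight.
With that fixed, Emil's statement is true, so Emil is a knight.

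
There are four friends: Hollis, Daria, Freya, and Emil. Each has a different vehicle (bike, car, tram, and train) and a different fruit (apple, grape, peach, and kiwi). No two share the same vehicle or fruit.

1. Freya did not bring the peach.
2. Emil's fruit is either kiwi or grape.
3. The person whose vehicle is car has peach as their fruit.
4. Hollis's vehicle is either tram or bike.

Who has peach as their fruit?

Clue 1 rules out Freya for the one with fruit peach.
With clues 1–2, Emil is impossible for the one with fruit peach.
With clues 1–4, Hollis is impossible for the one with fruit peach.
That leaves Daria.

Daria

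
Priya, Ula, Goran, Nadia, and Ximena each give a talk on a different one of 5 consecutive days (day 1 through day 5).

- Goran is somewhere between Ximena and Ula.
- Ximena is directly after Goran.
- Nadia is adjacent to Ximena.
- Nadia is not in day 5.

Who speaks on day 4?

Nadia

With clues 1–2, Ula is ruled out for day 4.
With clues 1–3, Goran and Priya are ruled out for day 4.
With clues 1–4, Ximena is ruled out for day 4.
So day 4 is Nadia.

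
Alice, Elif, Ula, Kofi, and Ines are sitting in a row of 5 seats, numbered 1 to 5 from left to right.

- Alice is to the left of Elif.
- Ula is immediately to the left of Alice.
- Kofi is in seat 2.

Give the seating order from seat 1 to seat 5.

From clue 1: Alice is in {1,2,3,4}.
From clues 1–2: Alice is in {2,3,4}.
From clues 1–3: Ines → seat 1, Kofi → seat 2, Ula → seat 3, Alice → seat 4, Elif → seat 5.

Ines, Kofi, Ula, Alice, Elif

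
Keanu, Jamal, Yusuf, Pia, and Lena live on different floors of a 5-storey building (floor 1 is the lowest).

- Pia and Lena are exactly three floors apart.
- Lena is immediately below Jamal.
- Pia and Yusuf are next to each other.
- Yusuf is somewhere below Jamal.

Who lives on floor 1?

Pia

With clues 1–2, Jamal is ruled out for floor 1.
With clues 1–3, Yusuf is ruled out for floor 1.
With clues 1–4, Keanu and Lena are ruled out for floor 1.
So floor 1 is Pia.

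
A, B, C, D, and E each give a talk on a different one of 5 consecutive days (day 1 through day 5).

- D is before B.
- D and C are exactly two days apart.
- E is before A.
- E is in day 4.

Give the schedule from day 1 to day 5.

From clue 1: B is in {2,3,4,5}.
From clues 1–3: E is in {1,2,4}.
From clues 1–4: D → day 1, B → day 2, C → day 3, E → day 4, A → day 5.

D, B, C, E, A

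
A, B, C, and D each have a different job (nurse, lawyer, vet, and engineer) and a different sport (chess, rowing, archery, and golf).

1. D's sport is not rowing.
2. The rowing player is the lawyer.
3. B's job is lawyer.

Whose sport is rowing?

B

Clue 1 rules out D for the one with sport rowing.
With clues 1–3, A and C are impossible for the one with sport rowing.
That leaves B.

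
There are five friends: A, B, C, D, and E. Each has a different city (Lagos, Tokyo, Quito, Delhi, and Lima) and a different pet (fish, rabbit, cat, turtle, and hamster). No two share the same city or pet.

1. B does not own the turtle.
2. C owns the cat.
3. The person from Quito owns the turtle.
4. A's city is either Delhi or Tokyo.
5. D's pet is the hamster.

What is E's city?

With clues 1–5, Delhi, Lagos, Lima, and Tokyo are impossible for E's city.
That leaves Quito.

Quito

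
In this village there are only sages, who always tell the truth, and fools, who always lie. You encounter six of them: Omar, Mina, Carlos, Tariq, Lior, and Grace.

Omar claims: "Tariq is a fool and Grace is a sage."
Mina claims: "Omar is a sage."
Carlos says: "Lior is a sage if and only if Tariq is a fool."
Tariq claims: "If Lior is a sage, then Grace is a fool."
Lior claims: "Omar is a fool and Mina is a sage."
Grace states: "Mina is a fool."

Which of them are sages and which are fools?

Omar: fool, Mina: fool, Carlos: sage, Tariq: sage, Lior: fool, Grace: sage

Consider Omar. Suppose Omar is a sage.
Then no assignment of the remaining roles makes every statement match its speaker's type — contradiction.
So Omar is a fool.
With that fixed, Mina's statement is false, so Mina is a fool.
With that fixed, Lior's statement is false, so Lior is a fool.
With that fixed, Grace's statement is true, so Grace is a sage.
With that fixed, Tariq's statement is true, so Tariq is a sage.
With that fixed, Carlos's statement is true, so Carlos is a sage.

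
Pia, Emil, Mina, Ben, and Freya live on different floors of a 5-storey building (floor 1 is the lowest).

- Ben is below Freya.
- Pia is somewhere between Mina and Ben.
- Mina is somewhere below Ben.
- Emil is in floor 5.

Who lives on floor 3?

Ben

With clues 1–3, Freya and Mina are ruled out for floor 3.
With clues 1–4, Emil and Pia are ruled out for floor 3.
So floor 3 is Ben.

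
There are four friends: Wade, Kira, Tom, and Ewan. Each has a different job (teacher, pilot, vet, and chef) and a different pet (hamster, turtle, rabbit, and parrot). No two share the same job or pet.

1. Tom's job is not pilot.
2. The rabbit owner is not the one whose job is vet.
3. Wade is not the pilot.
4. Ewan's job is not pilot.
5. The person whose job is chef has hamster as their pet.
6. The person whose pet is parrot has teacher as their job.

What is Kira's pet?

rabbit

With clues 1–5, hamster is impossible for Kira's pet.
With clues 1–6, parrot and turtle are impossible for Kira's pet.
That leaves rabbit.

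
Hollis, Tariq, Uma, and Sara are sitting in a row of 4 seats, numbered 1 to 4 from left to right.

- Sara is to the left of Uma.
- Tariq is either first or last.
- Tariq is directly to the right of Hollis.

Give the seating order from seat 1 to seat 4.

From clue 1: Uma is in {2,3,4}.
From clues 1–2: Tariq is in {1,4}.
From clues 1–3: Sara → seat 1, Uma → seat 2, Hollis → seat 3, Tariq → seat 4.

Sara, Uma, Hollis, Tariq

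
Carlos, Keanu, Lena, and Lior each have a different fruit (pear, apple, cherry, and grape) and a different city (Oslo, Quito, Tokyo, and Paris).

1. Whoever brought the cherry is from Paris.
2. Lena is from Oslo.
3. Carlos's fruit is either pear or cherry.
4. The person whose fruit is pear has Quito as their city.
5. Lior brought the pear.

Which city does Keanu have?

With clues 1–2, Oslo is impossible for Keanu's city.
With clues 1–5, Paris and Quito are impossible for Keanu's city.
That leaves Tokyo.

Tokyo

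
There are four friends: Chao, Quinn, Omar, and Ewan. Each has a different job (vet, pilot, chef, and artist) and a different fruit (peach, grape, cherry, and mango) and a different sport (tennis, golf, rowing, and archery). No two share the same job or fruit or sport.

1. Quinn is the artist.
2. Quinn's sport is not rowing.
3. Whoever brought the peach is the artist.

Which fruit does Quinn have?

peach

With clues 1–3, cherry, grape, and mango are impossible for Quinn's fruit.
That leaves peach.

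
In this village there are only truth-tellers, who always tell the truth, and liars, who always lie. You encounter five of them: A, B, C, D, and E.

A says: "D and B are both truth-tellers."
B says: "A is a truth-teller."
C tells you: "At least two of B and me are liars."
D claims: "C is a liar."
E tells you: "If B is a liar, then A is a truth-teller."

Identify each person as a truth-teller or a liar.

A: truth-teller, B: truth-teller, C: liar, D: truth-teller, E: truth-teller

Consider A. Suppose A is a liar.
Then no assignment of the remaining roles makes every statement match its speaker's type — contradiction.
So A is a truth-teller.
With that fixed, B's statement is true, so B is a truth-teller.
With that fixed, C's statement is false, so C is a liar.
With that fixed, D's statement is true, so D is a truth-teller.
With that fixed, E's statement is true, so E is a truth-teller.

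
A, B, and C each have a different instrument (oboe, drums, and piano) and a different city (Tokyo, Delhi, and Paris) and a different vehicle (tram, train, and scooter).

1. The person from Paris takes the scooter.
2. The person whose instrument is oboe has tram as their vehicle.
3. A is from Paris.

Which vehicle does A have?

With clues 1–3, train and tram are impossible for A's vehicle.
That leaves scooter.

scooter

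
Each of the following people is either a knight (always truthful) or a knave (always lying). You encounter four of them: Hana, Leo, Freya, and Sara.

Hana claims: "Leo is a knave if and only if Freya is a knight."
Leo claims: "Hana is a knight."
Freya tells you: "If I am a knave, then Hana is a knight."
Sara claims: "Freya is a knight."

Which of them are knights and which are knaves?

Hana: knave, Leo: knave, Freya: knave, Sara: knave

Consider Hana. Suppose Hana is a knight.
Then no assignment of the remaining roles makes every statement match its speaker's type — contradiction.
So Hana is a knave.
With that fixed, Leo's statement is false, so Leo is a knave.
Consider Freya. Suppose Freya is a knight.
Then Hana's statement comes out true, contradicting Hana being a knave.
So Freya is a knave.
With that fixed, Sara's statement is false, so Sara is a knave.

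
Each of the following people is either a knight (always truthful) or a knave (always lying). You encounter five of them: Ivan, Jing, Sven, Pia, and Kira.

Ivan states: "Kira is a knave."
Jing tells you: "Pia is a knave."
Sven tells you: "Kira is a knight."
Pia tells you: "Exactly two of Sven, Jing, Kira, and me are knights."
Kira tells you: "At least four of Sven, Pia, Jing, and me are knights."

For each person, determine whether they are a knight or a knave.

Consider Ivan. Suppose Ivan is a knave.
Then no assignment of the remaining roles makes every statement match its speaker's type — contradiction.
So Ivan is a knight.
Consider Jing. Suppose Jing is a knave.
Then no assignment of the remaining roles makes every statement match its speaker's type — contradiction.
So Jing is a knight.
Consider Sven. Suppose Sven is a knight.
Then no assignment of the remaining roles makes every statement match its speaker's type — contradiction.
So Sven is a knave.
With that fixed, Kira's statement is false, so Kira is a knave.
Consider Pia. Suppose Pia is a knight.
Then Jing's statement comes out false, contradicting Jing being a knight.
So Pia is a knave.

Ivan: knight, Jing: knight, Sven: knave, Pia: knave, Kira: knave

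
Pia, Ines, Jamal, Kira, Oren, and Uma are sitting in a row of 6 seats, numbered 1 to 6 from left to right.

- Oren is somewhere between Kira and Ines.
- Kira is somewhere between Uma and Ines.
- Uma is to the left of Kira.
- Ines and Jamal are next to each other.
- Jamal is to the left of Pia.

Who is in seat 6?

Pia

With clue 1, Oren is ruled out for seat 6.
With clues 1–2, Kira is ruled out for seat 6.
With clues 1–3, Uma is ruled out for seat 6.
With clues 1–5, Ines and Jamal are ruled out for seat 6.
So seat 6 is Pia.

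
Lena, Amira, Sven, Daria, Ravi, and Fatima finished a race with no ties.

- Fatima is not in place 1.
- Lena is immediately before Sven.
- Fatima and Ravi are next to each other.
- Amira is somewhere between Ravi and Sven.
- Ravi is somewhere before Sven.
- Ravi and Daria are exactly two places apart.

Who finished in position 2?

With clues 1–4, Amira and Daria are ruled out for place 2.
With clues 1–5, Lena and Sven are ruled out for place 2.
With clues 1–6, Ravi is ruled out for place 2.
So place 2 is Fatima.

Fatima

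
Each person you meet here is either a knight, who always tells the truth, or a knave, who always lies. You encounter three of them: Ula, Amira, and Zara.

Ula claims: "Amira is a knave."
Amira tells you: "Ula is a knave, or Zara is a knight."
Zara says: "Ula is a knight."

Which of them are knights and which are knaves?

Consider Ula. Suppose Ula is a knight.
Then no assignment of the remaining roles makes every statement match its speaker's type — contradiction.
So Ula is a knave.
With that fixed, Amira's statement is true, so Amira is a knight.
With that fixed, Zara's statement is false, so Zara is a knave.

Ula: knave, Amira: knight, Zara: knave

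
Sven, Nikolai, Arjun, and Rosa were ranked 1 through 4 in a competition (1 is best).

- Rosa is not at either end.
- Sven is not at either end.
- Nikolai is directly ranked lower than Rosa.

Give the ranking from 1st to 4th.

Arjun, Sven, Rosa, Nikolai

From clue 1: Rosa is in {2,3}.
From clues 1–2: Sven is in {2,3}.
From clues 1–3: Arjun → rank 1, Sven → rank 2, Rosa → rank 3, Nikolai → rank 4.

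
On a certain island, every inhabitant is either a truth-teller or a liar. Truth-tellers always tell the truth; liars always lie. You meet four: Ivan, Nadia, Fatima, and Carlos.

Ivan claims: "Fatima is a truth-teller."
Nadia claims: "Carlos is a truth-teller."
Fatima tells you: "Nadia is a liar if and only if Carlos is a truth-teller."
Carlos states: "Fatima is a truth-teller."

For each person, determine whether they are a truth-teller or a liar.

Consider Ivan. Suppose Ivan is a truth-teller.
Then no assignment of the remaining roles makes every statement match its speaker's type — contradiction.
So Ivan is a liar.
Consider Nadia. Suppose Nadia is a truth-teller.
Then no assignment of the remaining roles makes every statement match its speaker's type — contradiction.
So Nadia is a liar.
Consider Fatima. Suppose Fatima is a truth-teller.
Then Ivan's statement comes out true, contradicting Ivan being a liar.
So Fatima is a liar.
With that fixed, Carlos's statement is false, so Carlos is a liar.

Ivan: liar, Nadia: liar, Fatima: liar, Carlos: liar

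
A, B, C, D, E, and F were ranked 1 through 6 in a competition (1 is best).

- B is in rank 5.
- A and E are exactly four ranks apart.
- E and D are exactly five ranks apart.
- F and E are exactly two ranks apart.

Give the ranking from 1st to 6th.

D, A, C, F, B, E

From clue 1: B → rank 5.
From clues 1–2: A is in {2,6}.
From clues 1–3: D → rank 1, A → rank 2, E → rank 6.
From clues 1–4: C → rank 3, F → rank 4.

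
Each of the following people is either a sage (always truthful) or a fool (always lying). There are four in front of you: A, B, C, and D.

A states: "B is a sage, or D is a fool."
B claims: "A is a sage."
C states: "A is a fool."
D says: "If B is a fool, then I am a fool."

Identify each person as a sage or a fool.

A: sage, B: sage, C: fool, D: sage

Consider A. Suppose A is a fool.
Then no assignment of the remaining roles makes every statement match its speaker's type — contradiction.
So A is a sage.
With that fixed, B's statement is true, so B is a sage.
With that fixed, C's statement is false, so C is a fool.
With that fixed, D's statement is true, so D is a sage.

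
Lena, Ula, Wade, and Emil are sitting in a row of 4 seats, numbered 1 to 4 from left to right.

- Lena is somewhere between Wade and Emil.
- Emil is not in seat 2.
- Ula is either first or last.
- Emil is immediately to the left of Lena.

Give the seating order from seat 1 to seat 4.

From clue 1: Lena is in {2,3}.
From clues 1–4: Emil → seat 1, Lena → seat 2, Wade → seat 3, Ula → seat 4.

Emil, Lena, Wade, Ula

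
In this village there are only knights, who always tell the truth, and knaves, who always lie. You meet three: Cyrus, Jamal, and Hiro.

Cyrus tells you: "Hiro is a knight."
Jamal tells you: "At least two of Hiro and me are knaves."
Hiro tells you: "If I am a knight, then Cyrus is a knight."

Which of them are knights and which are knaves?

Cyrus: knight, Jamal: knave, Hiro: knight

Consider Cyrus. Suppose Cyrus is a knave.
Then whichever role Hiro has, Hiro's statement has the wrong truth value — contradiction.
So Cyrus is a knight.
With that fixed, Hiro's statement is true, so Hiro is a knight.
With that fixed, Jamal's statement is false, so Jamal is a knave.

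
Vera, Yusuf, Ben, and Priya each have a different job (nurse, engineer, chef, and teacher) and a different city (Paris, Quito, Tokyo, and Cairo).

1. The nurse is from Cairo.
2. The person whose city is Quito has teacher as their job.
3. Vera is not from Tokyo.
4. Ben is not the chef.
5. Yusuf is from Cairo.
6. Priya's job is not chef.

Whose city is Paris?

Vera

With clues 1–5, Yusuf is impossible for the one with city Paris.
With clues 1–6, Ben and Priya are impossible for the one with city Paris.
That leaves Vera.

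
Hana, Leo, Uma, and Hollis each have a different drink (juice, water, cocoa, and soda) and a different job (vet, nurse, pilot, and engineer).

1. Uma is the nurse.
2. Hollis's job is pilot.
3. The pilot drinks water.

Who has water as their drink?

Hollis

With clues 1–3, Hana, Leo, and Uma are impossible for the one with drink water.
That leaves Hollis.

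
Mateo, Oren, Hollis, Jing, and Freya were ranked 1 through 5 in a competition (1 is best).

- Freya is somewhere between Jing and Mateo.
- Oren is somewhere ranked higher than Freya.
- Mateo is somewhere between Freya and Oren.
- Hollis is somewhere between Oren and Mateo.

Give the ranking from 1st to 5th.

From clue 1: Freya is in {2,3,4}.
From clues 1–2: Freya is in {3,4}.
From clues 1–3: Mateo is in {2,3}.
From clues 1–4: Oren → rank 1, Hollis → rank 2, Mateo → rank 3, Freya → rank 4, Jing → rank 5.

Oren, Hollis, Mateo, Freya, Jing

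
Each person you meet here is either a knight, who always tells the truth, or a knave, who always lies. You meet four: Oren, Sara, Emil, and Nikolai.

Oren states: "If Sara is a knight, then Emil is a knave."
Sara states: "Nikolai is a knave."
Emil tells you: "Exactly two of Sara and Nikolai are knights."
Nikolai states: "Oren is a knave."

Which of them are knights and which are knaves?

Oren: knight, Sara: knight, Emil: knave, Nikolai: knave

Consider Oren. Suppose Oren is a knave.
Then no assignment of the remaining roles makes every statement match its speaker's type — contradiction.
So Oren is a knight.
With that fixed, Nikolai's statement is false, so Nikolai is a knave.
With that fixed, Sara's statement is true, so Sara is a knight.
With that fixed, Emil's statement is false, so Emil is a knave.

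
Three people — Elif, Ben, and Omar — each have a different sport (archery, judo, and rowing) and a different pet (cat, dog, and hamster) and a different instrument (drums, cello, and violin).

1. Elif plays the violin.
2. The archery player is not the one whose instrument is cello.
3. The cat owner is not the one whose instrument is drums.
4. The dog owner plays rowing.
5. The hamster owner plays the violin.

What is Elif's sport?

With clues 1–5, judo and rowing are impossible for Elif's sport.
That leaves archery.

archery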